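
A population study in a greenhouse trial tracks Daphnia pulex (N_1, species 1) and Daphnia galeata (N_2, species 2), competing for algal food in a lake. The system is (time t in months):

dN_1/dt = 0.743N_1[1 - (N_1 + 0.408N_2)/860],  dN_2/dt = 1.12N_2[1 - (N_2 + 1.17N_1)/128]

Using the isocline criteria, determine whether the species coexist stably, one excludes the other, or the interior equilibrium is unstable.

Compare the nullcline intercepts: K1/α12 = 860/0.408 = 2110 > K2 = 128; K2/α21 = 128/1.17 = 109 < K1 = 860.
Since the inequalities point opposite ways, species 1 can invade but species 2 cannot.

species 1 excludes species 2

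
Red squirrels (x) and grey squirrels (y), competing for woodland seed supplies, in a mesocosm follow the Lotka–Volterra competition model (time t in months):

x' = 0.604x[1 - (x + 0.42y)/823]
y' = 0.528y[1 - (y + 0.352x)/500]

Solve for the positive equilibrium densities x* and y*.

Setting both brackets to zero gives the nullclines x + 0.42y = 823 and 0.352x + y = 500.
Substituting y = 500 - 0.352x into the first: x(1 - 0.42·0.352) = 823 - 0.42·500.
So x* = 613/0.852 = 719, and then y* = 500 - 0.352·719 = 247.

x* ≈ 719, y* ≈ 247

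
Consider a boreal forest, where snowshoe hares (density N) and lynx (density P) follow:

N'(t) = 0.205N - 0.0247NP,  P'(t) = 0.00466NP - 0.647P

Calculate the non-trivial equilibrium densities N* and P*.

Set dP/dt = 0 with P > 0: 0.00466N - 0.647 = 0, so N* = 0.647/0.00466 = 139.
Set dN/dt = 0 with N > 0: 0.205 - 0.0247P = 0, so P* = 0.205/0.0247 = 8.3.

N* ≈ 139, P* ≈ 8.3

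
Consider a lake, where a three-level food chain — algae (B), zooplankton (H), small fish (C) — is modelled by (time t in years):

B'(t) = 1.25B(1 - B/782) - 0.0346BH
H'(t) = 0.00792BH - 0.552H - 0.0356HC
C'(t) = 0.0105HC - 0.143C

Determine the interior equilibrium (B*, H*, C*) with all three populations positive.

From dC/dt = 0: 0.0105H* = 0.143, so H* = 13.6.
From dB/dt = 0: 1.25(1 - B*/782) = 0.0346·13.6, giving B* = 782·(1 - 0.377) = 487.
From dH/dt = 0: 0.00792·487 - 0.552 = 0.0356C*, so C* = 3.31/0.0356 = 92.9.

B* ≈ 487, H* ≈ 13.6, C* ≈ 92.9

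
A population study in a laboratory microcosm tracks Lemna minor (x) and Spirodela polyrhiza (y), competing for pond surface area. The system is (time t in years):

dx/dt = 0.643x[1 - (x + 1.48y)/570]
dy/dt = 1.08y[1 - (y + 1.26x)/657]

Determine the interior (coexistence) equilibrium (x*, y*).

x* ≈ 465, y* ≈ 70.8

Setting both brackets to zero gives the nullclines x + 1.48y = 570 and 1.26x + y = 657.
Substituting y = 657 - 1.26x into the first: x(1 - 1.48·1.26) = 570 - 1.48·657.
So x* = -402/-0.865 = 465, and then y* = 657 - 1.26·465 = 70.8.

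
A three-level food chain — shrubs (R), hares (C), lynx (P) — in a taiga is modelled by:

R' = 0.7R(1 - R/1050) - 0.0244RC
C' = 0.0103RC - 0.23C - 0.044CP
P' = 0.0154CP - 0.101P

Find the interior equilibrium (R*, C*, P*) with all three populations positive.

From dP/dt = 0: 0.0154C* = 0.101, so C* = 6.56.
From dR/dt = 0: 0.7(1 - R*/1050) = 0.0244·6.56, giving R* = 1050·(1 - 0.229) = 810.
From dC/dt = 0: 0.0103·810 - 0.23 = 0.044P*, so P* = 8.11/0.044 = 184.

R* ≈ 810, C* ≈ 6.56, P* ≈ 184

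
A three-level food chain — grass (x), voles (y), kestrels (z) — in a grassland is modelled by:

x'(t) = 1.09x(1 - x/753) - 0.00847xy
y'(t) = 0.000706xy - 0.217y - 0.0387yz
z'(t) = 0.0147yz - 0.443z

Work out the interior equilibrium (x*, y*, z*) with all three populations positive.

From dz/dt = 0: 0.0147y* = 0.443, so y* = 30.1.
From dx/dt = 0: 1.09(1 - x*/753) = 0.00847·30.1, giving x* = 753·(1 - 0.234) = 577.
From dy/dt = 0: 0.000706·577 - 0.217 = 0.0387z*, so z* = 0.19/0.0387 = 4.91.

x* ≈ 577, y* ≈ 30.1, z* ≈ 4.91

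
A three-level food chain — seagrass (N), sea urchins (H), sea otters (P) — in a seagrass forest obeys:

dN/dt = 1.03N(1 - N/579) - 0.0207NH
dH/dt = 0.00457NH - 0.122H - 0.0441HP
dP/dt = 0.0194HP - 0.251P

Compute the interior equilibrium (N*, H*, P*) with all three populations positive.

From dP/dt = 0: 0.0194H* = 0.251, so H* = 12.9.
From dN/dt = 0: 1.03(1 - N*/579) = 0.0207·12.9, giving N* = 579·(1 - 0.26) = 428.
From dH/dt = 0: 0.00457·428 - 0.122 = 0.0441P*, so P* = 1.84/0.0441 = 41.6.

N* ≈ 428, H* ≈ 12.9, P* ≈ 41.6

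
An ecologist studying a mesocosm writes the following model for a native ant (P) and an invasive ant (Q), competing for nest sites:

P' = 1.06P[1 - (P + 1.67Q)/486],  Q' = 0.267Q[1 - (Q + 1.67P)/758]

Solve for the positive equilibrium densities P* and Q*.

P* ≈ 436, Q* ≈ 30

Setting both brackets to zero gives the nullclines P + 1.67Q = 486 and 1.67P + Q = 758.
Substituting Q = 758 - 1.67P into the first: P(1 - 1.67·1.67) = 486 - 1.67·758.
So P* = -780/-1.79 = 436, and then Q* = 758 - 1.67·436 = 30.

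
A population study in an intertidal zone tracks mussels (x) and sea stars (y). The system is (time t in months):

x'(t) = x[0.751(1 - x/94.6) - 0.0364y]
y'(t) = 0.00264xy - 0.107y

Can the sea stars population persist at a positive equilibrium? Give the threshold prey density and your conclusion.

Threshold x = 40.5; K > 40.5, so yes, the predator persists.

The predator equation gives dy/dt > 0 only when x > 0.107/0.00264 = 40.5.
Without the predator, x → K = 94.6. Since 94.6 > 40.5, the predator can invade and persist.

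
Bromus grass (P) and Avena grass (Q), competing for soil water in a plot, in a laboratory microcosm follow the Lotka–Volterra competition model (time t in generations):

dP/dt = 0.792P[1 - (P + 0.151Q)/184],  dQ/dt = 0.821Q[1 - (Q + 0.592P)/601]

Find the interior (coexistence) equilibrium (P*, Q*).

Setting both brackets to zero gives the nullclines P + 0.151Q = 184 and 0.592P + Q = 601.
Substituting Q = 601 - 0.592P into the first: P(1 - 0.151·0.592) = 184 - 0.151·601.
So P* = 93.2/0.911 = 102, and then Q* = 601 - 0.592·102 = 540.

P* ≈ 102, Q* ≈ 540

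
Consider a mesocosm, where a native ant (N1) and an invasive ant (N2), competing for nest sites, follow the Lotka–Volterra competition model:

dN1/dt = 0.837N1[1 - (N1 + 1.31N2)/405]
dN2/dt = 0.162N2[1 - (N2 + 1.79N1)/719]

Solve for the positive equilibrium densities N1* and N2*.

Setting both brackets to zero gives the nullclines N1 + 1.31N2 = 405 and 1.79N1 + N2 = 719.
Substituting N2 = 719 - 1.79N1 into the first: N1(1 - 1.31·1.79) = 405 - 1.31·719.
So N1* = -537/-1.34 = 399, and then N2* = 719 - 1.79·399 = 4.42.

N1* ≈ 399, N2* ≈ 4.42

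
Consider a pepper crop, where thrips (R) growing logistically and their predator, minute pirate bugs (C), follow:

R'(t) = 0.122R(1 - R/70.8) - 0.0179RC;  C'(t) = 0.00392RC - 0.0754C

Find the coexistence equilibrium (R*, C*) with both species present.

From dC/dt = 0 with C > 0: 0.00392R* = 0.0754, so R* = 19.2.
Substitute into dR/dt = 0: 0.122(1 - 19.2/70.8) = 0.0179C*.
The bracket is 0.728, giving C* = 0.0889/0.0179 = 4.96.

R* ≈ 19.2, C* ≈ 4.96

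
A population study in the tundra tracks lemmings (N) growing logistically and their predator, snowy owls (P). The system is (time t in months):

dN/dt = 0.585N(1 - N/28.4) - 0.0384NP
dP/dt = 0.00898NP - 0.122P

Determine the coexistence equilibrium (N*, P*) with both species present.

From dP/dt = 0 with P > 0: 0.00898N* = 0.122, so N* = 13.6.
Substitute into dN/dt = 0: 0.585(1 - 13.6/28.4) = 0.0384P*.
The bracket is 0.522, giving P* = 0.305/0.0384 = 7.95.

N* ≈ 13.6, P* ≈ 7.95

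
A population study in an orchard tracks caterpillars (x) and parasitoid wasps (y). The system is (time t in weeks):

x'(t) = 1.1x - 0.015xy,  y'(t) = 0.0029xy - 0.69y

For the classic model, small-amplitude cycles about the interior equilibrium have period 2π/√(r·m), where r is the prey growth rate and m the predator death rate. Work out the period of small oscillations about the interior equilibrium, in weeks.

T ≈ 7.21 weeks

Here r = 1.1 and m = 0.69, so r·m = 0.759.
ω = √0.759 = 0.871 per week, hence T = 2π/ω ≈ 7.21 weeks.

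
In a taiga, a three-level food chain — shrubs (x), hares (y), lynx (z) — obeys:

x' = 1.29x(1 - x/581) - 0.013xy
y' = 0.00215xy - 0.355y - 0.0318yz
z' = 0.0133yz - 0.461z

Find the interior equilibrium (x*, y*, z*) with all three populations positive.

From dz/dt = 0: 0.0133y* = 0.461, so y* = 34.7.
From dx/dt = 0: 1.29(1 - x*/581) = 0.013·34.7, giving x* = 581·(1 - 0.349) = 378.
From dy/dt = 0: 0.00215·378 - 0.355 = 0.0318z*, so z* = 0.458/0.0318 = 14.4.

x* ≈ 378, y* ≈ 34.7, z* ≈ 14.4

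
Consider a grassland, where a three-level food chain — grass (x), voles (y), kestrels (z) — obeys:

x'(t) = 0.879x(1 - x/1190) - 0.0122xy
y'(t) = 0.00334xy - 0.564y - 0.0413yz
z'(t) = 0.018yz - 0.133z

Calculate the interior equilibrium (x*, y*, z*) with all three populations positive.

x* ≈ 1070, y* ≈ 7.39, z* ≈ 72.7

From dz/dt = 0: 0.018y* = 0.133, so y* = 7.39.
From dx/dt = 0: 0.879(1 - x*/1190) = 0.0122·7.39, giving x* = 1190·(1 - 0.103) = 1070.
From dy/dt = 0: 0.00334·1070 - 0.564 = 0.0413z*, so z* = 3/0.0413 = 72.7.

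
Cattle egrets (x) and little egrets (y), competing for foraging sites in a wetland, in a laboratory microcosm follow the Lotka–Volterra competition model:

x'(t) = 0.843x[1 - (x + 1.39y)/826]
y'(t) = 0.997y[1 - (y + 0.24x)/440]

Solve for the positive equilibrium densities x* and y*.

Setting both brackets to zero gives the nullclines x + 1.39y = 826 and 0.24x + y = 440.
Substituting y = 440 - 0.24x into the first: x(1 - 1.39·0.24) = 826 - 1.39·440.
So x* = 214/0.666 = 322, and then y* = 440 - 0.24·322 = 363.

x* ≈ 322, y* ≈ 363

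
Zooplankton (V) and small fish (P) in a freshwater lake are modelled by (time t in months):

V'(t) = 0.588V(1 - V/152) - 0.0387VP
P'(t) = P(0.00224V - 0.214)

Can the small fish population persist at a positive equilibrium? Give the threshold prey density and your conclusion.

Threshold V = 95.5; K > 95.5, so yes, the predator persists.

The predator equation gives dP/dt > 0 only when V > 0.214/0.00224 = 95.5.
Without the predator, V → K = 152. Since 152 > 95.5, the predator can invade and persist.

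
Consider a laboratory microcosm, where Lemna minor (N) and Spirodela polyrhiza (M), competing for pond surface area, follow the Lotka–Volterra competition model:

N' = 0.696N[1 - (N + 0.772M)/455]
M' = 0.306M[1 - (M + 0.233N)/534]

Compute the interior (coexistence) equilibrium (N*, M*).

Setting both brackets to zero gives the nullclines N + 0.772M = 455 and 0.233N + M = 534.
Substituting M = 534 - 0.233N into the first: N(1 - 0.772·0.233) = 455 - 0.772·534.
So N* = 42.8/0.82 = 52.1, and then M* = 534 - 0.233·52.1 = 522.

N* ≈ 52.1, M* ≈ 522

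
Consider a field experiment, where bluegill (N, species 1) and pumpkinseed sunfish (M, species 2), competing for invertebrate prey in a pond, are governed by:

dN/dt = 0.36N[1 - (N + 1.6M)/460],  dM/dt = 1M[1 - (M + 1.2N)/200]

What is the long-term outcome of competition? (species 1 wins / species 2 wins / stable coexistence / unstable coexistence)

Compare the nullcline intercepts: K1/α12 = 460/1.6 = 288 > K2 = 200; K2/α21 = 200/1.2 = 167 < K1 = 460.
Since the inequalities point opposite ways, species 1 can invade but species 2 cannot.

species 1 excludes species 2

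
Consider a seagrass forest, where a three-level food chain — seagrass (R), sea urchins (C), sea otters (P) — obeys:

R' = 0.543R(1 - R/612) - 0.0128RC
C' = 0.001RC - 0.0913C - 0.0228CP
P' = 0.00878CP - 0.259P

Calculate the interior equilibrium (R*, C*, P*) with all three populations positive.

From dP/dt = 0: 0.00878C* = 0.259, so C* = 29.5.
From dR/dt = 0: 0.543(1 - R*/612) = 0.0128·29.5, giving R* = 612·(1 - 0.695) = 186.
From dC/dt = 0: 0.001·186 - 0.0913 = 0.0228P*, so P* = 0.0951/0.0228 = 4.17.

R* ≈ 186, C* ≈ 29.5, P* ≈ 4.17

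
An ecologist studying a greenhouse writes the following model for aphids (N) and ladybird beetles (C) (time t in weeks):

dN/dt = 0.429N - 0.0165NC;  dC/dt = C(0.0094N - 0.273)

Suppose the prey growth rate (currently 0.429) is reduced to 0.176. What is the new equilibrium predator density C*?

C* ≈ 10.7

At the interior fixed point, setting dN/dt = 0 with N > 0 fixes C* = (prey growth rate)/(NC coefficient) — independent of the other coefficients.
With the change, C* = 0.176/0.0165 = 10.7; it falls from 26.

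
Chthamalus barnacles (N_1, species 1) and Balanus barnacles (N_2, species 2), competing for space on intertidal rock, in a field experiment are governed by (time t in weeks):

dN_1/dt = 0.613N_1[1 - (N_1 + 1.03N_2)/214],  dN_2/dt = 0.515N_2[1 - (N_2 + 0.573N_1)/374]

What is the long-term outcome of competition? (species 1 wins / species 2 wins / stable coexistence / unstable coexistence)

species 2 excludes species 1

Compare the nullcline intercepts: K1/α12 = 214/1.03 = 208 < K2 = 374; K2/α21 = 374/0.573 = 653 > K1 = 214.
Since the inequalities point opposite ways, species 2 can invade but species 1 cannot.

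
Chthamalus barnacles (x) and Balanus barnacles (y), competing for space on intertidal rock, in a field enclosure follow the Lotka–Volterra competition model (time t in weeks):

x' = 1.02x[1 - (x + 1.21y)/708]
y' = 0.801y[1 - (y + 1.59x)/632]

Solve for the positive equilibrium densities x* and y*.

Setting both brackets to zero gives the nullclines x + 1.21y = 708 and 1.59x + y = 632.
Substituting y = 632 - 1.59x into the first: x(1 - 1.21·1.59) = 708 - 1.21·632.
So x* = -56.7/-0.924 = 61.4, and then y* = 632 - 1.59·61.4 = 534.

x* ≈ 61.4, y* ≈ 534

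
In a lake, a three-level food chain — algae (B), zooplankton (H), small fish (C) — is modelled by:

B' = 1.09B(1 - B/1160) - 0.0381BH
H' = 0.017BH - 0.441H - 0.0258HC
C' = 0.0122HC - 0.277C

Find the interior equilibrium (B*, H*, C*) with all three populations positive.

B* ≈ 239, H* ≈ 22.7, C* ≈ 141

From dC/dt = 0: 0.0122H* = 0.277, so H* = 22.7.
From dB/dt = 0: 1.09(1 - B*/1160) = 0.0381·22.7, giving B* = 1160·(1 - 0.794) = 239.
From dH/dt = 0: 0.017·239 - 0.441 = 0.0258C*, so C* = 3.63/0.0258 = 141.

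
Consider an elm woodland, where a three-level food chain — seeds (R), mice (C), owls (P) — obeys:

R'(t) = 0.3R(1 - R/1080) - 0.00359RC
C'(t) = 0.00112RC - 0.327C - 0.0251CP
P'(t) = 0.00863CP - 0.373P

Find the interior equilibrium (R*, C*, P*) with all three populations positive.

R* ≈ 521, C* ≈ 43.2, P* ≈ 10.2

From dP/dt = 0: 0.00863C* = 0.373, so C* = 43.2.
From dR/dt = 0: 0.3(1 - R*/1080) = 0.00359·43.2, giving R* = 1080·(1 - 0.517) = 521.
From dC/dt = 0: 0.00112·521 - 0.327 = 0.0251P*, so P* = 0.257/0.0251 = 10.2.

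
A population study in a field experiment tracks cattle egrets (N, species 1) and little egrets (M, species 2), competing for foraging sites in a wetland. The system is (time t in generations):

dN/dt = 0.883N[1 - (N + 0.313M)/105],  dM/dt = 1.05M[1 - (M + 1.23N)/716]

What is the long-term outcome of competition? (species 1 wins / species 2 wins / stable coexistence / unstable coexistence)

species 2 excludes species 1

Compare the nullcline intercepts: K1/α12 = 105/0.313 = 335 < K2 = 716; K2/α21 = 716/1.23 = 582 > K1 = 105.
Since the inequalities point opposite ways, species 2 can invade but species 1 cannot.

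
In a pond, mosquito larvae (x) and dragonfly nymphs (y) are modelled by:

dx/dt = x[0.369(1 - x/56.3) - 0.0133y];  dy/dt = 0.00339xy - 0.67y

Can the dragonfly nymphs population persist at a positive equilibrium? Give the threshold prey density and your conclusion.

Threshold x = 198; K < 198, so no, the predator goes extinct.

The predator equation gives dy/dt > 0 only when x > 0.67/0.00339 = 198.
Without the predator, x → K = 56.3. Since 56.3 < 198, the predator cannot invade.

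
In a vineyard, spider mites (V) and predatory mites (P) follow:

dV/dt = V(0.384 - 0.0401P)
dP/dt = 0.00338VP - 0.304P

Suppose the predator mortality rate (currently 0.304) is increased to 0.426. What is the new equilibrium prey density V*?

V* ≈ 126

At the interior fixed point, setting dP/dt = 0 with P > 0 fixes V* = (predator death rate)/(VP coefficient) — independent of the other coefficients.
With the change, V* = 0.426/0.00338 = 126; it rises from 89.9.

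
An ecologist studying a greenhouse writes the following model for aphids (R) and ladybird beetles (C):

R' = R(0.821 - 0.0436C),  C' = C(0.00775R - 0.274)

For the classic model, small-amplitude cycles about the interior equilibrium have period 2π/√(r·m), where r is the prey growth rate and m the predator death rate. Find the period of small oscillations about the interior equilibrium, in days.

Here r = 0.821 and m = 0.274, so r·m = 0.225.
ω = √0.225 = 0.474 per day, hence T = 2π/ω ≈ 13.2 days.

T ≈ 13.2 days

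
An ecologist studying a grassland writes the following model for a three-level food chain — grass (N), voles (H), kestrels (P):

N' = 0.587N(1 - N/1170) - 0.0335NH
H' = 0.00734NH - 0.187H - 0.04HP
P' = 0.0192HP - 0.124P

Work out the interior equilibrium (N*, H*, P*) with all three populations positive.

N* ≈ 739, H* ≈ 6.46, P* ≈ 131

From dP/dt = 0: 0.0192H* = 0.124, so H* = 6.46.
From dN/dt = 0: 0.587(1 - N*/1170) = 0.0335·6.46, giving N* = 1170·(1 - 0.369) = 739.
From dH/dt = 0: 0.00734·739 - 0.187 = 0.04P*, so P* = 5.24/0.04 = 131.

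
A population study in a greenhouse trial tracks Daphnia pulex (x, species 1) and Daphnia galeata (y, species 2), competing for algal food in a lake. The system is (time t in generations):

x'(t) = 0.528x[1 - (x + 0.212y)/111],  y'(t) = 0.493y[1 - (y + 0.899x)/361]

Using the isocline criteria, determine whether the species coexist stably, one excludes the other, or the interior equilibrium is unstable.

stable coexistence

Compare the nullcline intercepts: K1/α12 = 111/0.212 = 524 > K2 = 361; K2/α21 = 361/0.899 = 402 > K1 = 111.
Since both inequalities hold, each species can invade when rare, so the interior equilibrium is stable.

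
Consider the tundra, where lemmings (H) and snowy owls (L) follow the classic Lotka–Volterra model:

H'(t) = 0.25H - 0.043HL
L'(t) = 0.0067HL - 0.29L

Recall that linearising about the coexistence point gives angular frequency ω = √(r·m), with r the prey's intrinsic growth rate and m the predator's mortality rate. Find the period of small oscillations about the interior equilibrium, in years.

Here r = 0.25 and m = 0.29, so r·m = 0.0725.
ω = √0.0725 = 0.269 per year, hence T = 2π/ω ≈ 23.3 years.

T ≈ 23.3 years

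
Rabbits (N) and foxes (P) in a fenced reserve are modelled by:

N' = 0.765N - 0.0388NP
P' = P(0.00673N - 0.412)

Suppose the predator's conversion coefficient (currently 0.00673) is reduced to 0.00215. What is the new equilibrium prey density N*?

N* ≈ 192

At the interior fixed point, setting dP/dt = 0 with P > 0 fixes N* = (predator death rate)/(NP coefficient) — independent of the other coefficients.
With the change, N* = 0.412/0.00215 = 192; it rises from 61.2.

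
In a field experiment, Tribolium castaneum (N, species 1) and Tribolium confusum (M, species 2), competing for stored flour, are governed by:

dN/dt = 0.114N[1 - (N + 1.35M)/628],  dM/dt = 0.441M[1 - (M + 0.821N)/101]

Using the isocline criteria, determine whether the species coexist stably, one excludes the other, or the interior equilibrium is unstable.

species 1 excludes species 2

Compare the nullcline intercepts: K1/α12 = 628/1.35 = 465 > K2 = 101; K2/α21 = 101/0.821 = 123 < K1 = 628.
Since the inequalities point opposite ways, species 1 can invade but species 2 cannot.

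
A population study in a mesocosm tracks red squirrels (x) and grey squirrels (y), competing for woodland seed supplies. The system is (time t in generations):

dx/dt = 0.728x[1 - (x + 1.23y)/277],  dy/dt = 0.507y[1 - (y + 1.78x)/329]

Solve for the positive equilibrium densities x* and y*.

x* ≈ 107, y* ≈ 138

Setting both brackets to zero gives the nullclines x + 1.23y = 277 and 1.78x + y = 329.
Substituting y = 329 - 1.78x into the first: x(1 - 1.23·1.78) = 277 - 1.23·329.
So x* = -128/-1.19 = 107, and then y* = 329 - 1.78·107 = 138.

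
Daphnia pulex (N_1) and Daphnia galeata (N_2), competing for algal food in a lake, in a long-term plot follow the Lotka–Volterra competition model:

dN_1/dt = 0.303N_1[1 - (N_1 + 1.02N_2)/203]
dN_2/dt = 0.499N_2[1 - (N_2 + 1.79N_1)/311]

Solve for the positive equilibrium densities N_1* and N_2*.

Setting both brackets to zero gives the nullclines N_1 + 1.02N_2 = 203 and 1.79N_1 + N_2 = 311.
Substituting N_2 = 311 - 1.79N_1 into the first: N_1(1 - 1.02·1.79) = 203 - 1.02·311.
So N_1* = -114/-0.826 = 138, and then N_2* = 311 - 1.79·138 = 63.4.

N_1* ≈ 138, N_2* ≈ 63.4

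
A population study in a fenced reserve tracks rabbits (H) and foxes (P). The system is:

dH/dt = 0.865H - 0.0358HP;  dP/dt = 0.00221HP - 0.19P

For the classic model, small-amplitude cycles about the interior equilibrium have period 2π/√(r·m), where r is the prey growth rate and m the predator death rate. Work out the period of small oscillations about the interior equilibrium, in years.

T ≈ 15.5 years

Here r = 0.865 and m = 0.19, so r·m = 0.164.
ω = √0.164 = 0.405 per year, hence T = 2π/ω ≈ 15.5 years.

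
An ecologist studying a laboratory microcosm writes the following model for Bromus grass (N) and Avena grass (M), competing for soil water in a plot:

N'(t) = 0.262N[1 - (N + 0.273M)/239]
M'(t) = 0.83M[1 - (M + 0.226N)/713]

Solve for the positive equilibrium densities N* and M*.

N* ≈ 47.3, M* ≈ 702

Setting both brackets to zero gives the nullclines N + 0.273M = 239 and 0.226N + M = 713.
Substituting M = 713 - 0.226N into the first: N(1 - 0.273·0.226) = 239 - 0.273·713.
So N* = 44.4/0.938 = 47.3, and then M* = 713 - 0.226·47.3 = 702.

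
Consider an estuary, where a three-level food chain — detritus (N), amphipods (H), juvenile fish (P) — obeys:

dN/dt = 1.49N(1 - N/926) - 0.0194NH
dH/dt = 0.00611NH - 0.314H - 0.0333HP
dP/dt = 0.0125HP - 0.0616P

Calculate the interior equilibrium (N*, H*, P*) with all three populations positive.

N* ≈ 867, H* ≈ 4.93, P* ≈ 150

From dP/dt = 0: 0.0125H* = 0.0616, so H* = 4.93.
From dN/dt = 0: 1.49(1 - N*/926) = 0.0194·4.93, giving N* = 926·(1 - 0.0642) = 867.
From dH/dt = 0: 0.00611·867 - 0.314 = 0.0333P*, so P* = 4.98/0.0333 = 150.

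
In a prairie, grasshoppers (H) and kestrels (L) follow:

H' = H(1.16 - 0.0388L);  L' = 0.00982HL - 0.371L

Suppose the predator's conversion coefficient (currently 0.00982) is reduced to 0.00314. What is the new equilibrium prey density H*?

At the interior fixed point, setting dL/dt = 0 with L > 0 fixes H* = (predator death rate)/(HL coefficient) — independent of the other coefficients.
With the change, H* = 0.371/0.00314 = 118; it rises from 37.8.

H* ≈ 118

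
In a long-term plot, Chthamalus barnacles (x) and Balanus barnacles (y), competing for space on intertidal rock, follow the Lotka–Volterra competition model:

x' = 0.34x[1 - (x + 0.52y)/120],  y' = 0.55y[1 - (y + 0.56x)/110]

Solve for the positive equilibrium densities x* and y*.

Setting both brackets to zero gives the nullclines x + 0.52y = 120 and 0.56x + y = 110.
Substituting y = 110 - 0.56x into the first: x(1 - 0.52·0.56) = 120 - 0.52·110.
So x* = 62.8/0.709 = 88.6, and then y* = 110 - 0.56·88.6 = 60.4.

x* ≈ 88.6, y* ≈ 60.4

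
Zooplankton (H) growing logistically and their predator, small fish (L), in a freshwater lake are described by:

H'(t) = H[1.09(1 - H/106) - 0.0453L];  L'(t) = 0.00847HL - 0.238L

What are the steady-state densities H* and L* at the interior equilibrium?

From dL/dt = 0 with L > 0: 0.00847H* = 0.238, so H* = 28.1.
Substitute into dH/dt = 0: 1.09(1 - 28.1/106) = 0.0453L*.
The bracket is 0.735, giving L* = 0.801/0.0453 = 17.7.

H* ≈ 28.1, L* ≈ 17.7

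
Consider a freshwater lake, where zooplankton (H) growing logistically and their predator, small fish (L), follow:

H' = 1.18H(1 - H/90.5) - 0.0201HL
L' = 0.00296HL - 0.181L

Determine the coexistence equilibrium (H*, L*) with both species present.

H* ≈ 61.1, L* ≈ 19

From dL/dt = 0 with L > 0: 0.00296H* = 0.181, so H* = 61.1.
Substitute into dH/dt = 0: 1.18(1 - 61.1/90.5) = 0.0201L*.
The bracket is 0.324, giving L* = 0.383/0.0201 = 19.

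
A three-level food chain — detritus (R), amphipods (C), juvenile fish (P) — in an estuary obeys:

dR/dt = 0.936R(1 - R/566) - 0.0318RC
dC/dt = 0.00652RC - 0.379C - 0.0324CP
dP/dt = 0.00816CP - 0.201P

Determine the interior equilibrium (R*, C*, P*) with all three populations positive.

R* ≈ 92.3, C* ≈ 24.6, P* ≈ 6.88

From dP/dt = 0: 0.00816C* = 0.201, so C* = 24.6.
From dR/dt = 0: 0.936(1 - R*/566) = 0.0318·24.6, giving R* = 566·(1 - 0.837) = 92.3.
From dC/dt = 0: 0.00652·92.3 - 0.379 = 0.0324P*, so P* = 0.223/0.0324 = 6.88.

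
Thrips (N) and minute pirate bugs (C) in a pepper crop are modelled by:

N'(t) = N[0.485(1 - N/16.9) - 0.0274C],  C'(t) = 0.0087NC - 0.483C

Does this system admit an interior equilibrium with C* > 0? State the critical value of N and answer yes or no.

Threshold N = 55.5; K < 55.5, so no, the predator goes extinct.

The predator equation gives dC/dt > 0 only when N > 0.483/0.0087 = 55.5.
Without the predator, N → K = 16.9. Since 16.9 < 55.5, the predator cannot invade.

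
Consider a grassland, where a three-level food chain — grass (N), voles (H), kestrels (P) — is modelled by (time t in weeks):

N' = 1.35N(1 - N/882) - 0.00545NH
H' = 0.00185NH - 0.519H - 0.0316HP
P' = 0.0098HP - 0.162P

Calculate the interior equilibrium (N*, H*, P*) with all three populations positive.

From dP/dt = 0: 0.0098H* = 0.162, so H* = 16.5.
From dN/dt = 0: 1.35(1 - N*/882) = 0.00545·16.5, giving N* = 882·(1 - 0.0667) = 823.
From dH/dt = 0: 0.00185·823 - 0.519 = 0.0316P*, so P* = 1/0.0316 = 31.8.

N* ≈ 823, H* ≈ 16.5, P* ≈ 31.8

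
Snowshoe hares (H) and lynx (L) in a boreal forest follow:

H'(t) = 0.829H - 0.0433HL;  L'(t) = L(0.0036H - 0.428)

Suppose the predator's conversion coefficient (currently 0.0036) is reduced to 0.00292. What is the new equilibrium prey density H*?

H* ≈ 147

At the interior fixed point, setting dL/dt = 0 with L > 0 fixes H* = (predator death rate)/(HL coefficient) — independent of the other coefficients.
With the change, H* = 0.428/0.00292 = 147; it rises from 119.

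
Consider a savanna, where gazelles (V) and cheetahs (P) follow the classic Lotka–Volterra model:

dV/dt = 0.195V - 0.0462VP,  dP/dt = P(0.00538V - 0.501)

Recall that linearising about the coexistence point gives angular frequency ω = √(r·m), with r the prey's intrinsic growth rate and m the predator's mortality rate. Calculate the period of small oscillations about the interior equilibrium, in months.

T ≈ 20.1 months

Here r = 0.195 and m = 0.501, so r·m = 0.0977.
ω = √0.0977 = 0.313 per month, hence T = 2π/ω ≈ 20.1 months.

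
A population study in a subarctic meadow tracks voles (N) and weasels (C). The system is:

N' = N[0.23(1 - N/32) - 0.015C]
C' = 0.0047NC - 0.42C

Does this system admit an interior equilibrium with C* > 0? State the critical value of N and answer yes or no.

Threshold N = 89.4; K < 89.4, so no, the predator goes extinct.

The predator equation gives dC/dt > 0 only when N > 0.42/0.0047 = 89.4.
Without the predator, N → K = 32. Since 32 < 89.4, the predator cannot invade.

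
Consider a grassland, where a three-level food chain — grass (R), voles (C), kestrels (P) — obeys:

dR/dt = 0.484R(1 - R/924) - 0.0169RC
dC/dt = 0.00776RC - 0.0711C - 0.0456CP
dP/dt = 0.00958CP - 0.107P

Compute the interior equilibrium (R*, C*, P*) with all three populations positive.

From dP/dt = 0: 0.00958C* = 0.107, so C* = 11.2.
From dR/dt = 0: 0.484(1 - R*/924) = 0.0169·11.2, giving R* = 924·(1 - 0.39) = 564.
From dC/dt = 0: 0.00776·564 - 0.0711 = 0.0456P*, so P* = 4.3/0.0456 = 94.4.

R* ≈ 564, C* ≈ 11.2, P* ≈ 94.4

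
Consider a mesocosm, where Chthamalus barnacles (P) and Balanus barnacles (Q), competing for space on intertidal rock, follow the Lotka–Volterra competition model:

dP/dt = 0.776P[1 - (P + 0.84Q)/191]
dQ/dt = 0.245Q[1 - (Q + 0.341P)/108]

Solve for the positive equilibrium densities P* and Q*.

Setting both brackets to zero gives the nullclines P + 0.84Q = 191 and 0.341P + Q = 108.
Substituting Q = 108 - 0.341P into the first: P(1 - 0.84·0.341) = 191 - 0.84·108.
So P* = 100/0.714 = 141, and then Q* = 108 - 0.341·141 = 60.1.

P* ≈ 141, Q* ≈ 60.1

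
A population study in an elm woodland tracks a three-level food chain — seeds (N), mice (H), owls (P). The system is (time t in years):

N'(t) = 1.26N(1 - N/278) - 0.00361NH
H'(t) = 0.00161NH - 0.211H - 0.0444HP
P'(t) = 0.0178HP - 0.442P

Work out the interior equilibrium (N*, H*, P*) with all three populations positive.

N* ≈ 258, H* ≈ 24.8, P* ≈ 4.61

From dP/dt = 0: 0.0178H* = 0.442, so H* = 24.8.
From dN/dt = 0: 1.26(1 - N*/278) = 0.00361·24.8, giving N* = 278·(1 - 0.0711) = 258.
From dH/dt = 0: 0.00161·258 - 0.211 = 0.0444P*, so P* = 0.205/0.0444 = 4.61.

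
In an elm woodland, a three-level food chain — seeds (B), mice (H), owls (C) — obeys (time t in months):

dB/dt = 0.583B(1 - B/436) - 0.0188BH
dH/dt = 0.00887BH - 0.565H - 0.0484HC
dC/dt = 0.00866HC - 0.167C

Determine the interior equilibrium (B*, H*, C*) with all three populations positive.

B* ≈ 165, H* ≈ 19.3, C* ≈ 18.5

From dC/dt = 0: 0.00866H* = 0.167, so H* = 19.3.
From dB/dt = 0: 0.583(1 - B*/436) = 0.0188·19.3, giving B* = 436·(1 - 0.622) = 165.
From dH/dt = 0: 0.00887·165 - 0.565 = 0.0484C*, so C* = 0.897/0.0484 = 18.5.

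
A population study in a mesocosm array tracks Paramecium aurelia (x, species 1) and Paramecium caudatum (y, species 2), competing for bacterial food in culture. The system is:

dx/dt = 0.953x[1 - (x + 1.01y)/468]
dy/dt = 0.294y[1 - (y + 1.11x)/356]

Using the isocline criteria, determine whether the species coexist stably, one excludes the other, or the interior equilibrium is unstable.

species 1 excludes species 2

Compare the nullcline intercepts: K1/α12 = 468/1.01 = 463 > K2 = 356; K2/α21 = 356/1.11 = 321 < K1 = 468.
Since the inequalities point opposite ways, species 1 can invade but species 2 cannot.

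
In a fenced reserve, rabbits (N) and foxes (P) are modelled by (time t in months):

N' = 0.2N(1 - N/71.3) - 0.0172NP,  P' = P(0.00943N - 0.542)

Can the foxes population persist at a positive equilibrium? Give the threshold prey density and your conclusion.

Threshold N = 57.5; K > 57.5, so yes, the predator persists.

The predator equation gives dP/dt > 0 only when N > 0.542/0.00943 = 57.5.
Without the predator, N → K = 71.3. Since 71.3 > 57.5, the predator can invade and persist.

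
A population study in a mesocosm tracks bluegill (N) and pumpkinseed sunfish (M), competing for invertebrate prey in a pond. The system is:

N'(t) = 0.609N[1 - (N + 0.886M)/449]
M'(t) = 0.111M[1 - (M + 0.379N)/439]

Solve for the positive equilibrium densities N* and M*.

Setting both brackets to zero gives the nullclines N + 0.886M = 449 and 0.379N + M = 439.
Substituting M = 439 - 0.379N into the first: N(1 - 0.886·0.379) = 449 - 0.886·439.
So N* = 60/0.664 = 90.4, and then M* = 439 - 0.379·90.4 = 405.

N* ≈ 90.4, M* ≈ 405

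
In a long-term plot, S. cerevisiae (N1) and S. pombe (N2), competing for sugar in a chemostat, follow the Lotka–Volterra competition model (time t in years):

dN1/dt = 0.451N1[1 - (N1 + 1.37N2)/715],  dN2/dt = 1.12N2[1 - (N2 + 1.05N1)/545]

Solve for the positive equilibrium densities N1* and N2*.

Setting both brackets to zero gives the nullclines N1 + 1.37N2 = 715 and 1.05N1 + N2 = 545.
Substituting N2 = 545 - 1.05N1 into the first: N1(1 - 1.37·1.05) = 715 - 1.37·545.
So N1* = -31.7/-0.439 = 72.2, and then N2* = 545 - 1.05·72.2 = 469.

N1* ≈ 72.2, N2* ≈ 469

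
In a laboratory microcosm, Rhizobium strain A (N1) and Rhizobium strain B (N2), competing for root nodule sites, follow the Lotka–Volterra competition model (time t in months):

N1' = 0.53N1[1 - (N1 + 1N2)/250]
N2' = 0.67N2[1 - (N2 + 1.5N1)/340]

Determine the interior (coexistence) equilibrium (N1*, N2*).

Setting both brackets to zero gives the nullclines N1 + 1N2 = 250 and 1.5N1 + N2 = 340.
Substituting N2 = 340 - 1.5N1 into the first: N1(1 - 1·1.5) = 250 - 1·340.
So N1* = -90/-0.5 = 180, and then N2* = 340 - 1.5·180 = 70.

N1* ≈ 180, N2* ≈ 70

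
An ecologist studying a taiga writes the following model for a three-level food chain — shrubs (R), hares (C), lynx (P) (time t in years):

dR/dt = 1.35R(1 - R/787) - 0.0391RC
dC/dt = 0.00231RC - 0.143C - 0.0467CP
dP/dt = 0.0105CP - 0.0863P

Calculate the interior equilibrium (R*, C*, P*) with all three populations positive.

From dP/dt = 0: 0.0105C* = 0.0863, so C* = 8.22.
From dR/dt = 0: 1.35(1 - R*/787) = 0.0391·8.22, giving R* = 787·(1 - 0.238) = 600.
From dC/dt = 0: 0.00231·600 - 0.143 = 0.0467P*, so P* = 1.24/0.0467 = 26.6.

R* ≈ 600, C* ≈ 8.22, P* ≈ 26.6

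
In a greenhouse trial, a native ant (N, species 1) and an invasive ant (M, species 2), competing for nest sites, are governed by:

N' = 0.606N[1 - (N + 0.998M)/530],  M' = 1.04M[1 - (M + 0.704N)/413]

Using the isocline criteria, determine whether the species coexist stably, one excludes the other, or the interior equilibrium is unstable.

stable coexistence

Compare the nullcline intercepts: K1/α12 = 530/0.998 = 531 > K2 = 413; K2/α21 = 413/0.704 = 587 > K1 = 530.
Since both inequalities hold, each species can invade when rare, so the interior equilibrium is stable.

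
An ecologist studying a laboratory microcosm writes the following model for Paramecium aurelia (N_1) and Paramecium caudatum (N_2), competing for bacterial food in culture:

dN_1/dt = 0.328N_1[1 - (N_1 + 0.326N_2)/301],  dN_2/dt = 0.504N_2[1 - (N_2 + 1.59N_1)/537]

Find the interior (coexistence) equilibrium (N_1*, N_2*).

Setting both brackets to zero gives the nullclines N_1 + 0.326N_2 = 301 and 1.59N_1 + N_2 = 537.
Substituting N_2 = 537 - 1.59N_1 into the first: N_1(1 - 0.326·1.59) = 301 - 0.326·537.
So N_1* = 126/0.482 = 261, and then N_2* = 537 - 1.59·261 = 121.

N_1* ≈ 261, N_2* ≈ 121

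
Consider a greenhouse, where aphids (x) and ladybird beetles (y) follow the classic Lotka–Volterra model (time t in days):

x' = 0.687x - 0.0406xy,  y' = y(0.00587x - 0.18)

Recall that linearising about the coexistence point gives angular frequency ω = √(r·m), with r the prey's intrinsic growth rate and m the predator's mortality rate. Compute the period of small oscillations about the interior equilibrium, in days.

Here r = 0.687 and m = 0.18, so r·m = 0.124.
ω = √0.124 = 0.352 per day, hence T = 2π/ω ≈ 17.9 days.

T ≈ 17.9 days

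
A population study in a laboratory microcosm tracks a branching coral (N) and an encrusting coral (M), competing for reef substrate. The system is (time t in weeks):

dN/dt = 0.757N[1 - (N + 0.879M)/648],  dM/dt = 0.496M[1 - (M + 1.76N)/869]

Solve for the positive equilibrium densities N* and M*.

Setting both brackets to zero gives the nullclines N + 0.879M = 648 and 1.76N + M = 869.
Substituting M = 869 - 1.76N into the first: N(1 - 0.879·1.76) = 648 - 0.879·869.
So N* = -116/-0.547 = 212, and then M* = 869 - 1.76·212 = 496.

N* ≈ 212, M* ≈ 496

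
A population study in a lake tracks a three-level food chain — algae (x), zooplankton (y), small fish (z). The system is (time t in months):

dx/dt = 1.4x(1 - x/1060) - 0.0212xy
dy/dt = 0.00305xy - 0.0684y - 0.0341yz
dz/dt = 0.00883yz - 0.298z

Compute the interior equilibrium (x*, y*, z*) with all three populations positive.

x* ≈ 518, y* ≈ 33.7, z* ≈ 44.4

From dz/dt = 0: 0.00883y* = 0.298, so y* = 33.7.
From dx/dt = 0: 1.4(1 - x*/1060) = 0.0212·33.7, giving x* = 1060·(1 - 0.511) = 518.
From dy/dt = 0: 0.00305·518 - 0.0684 = 0.0341z*, so z* = 1.51/0.0341 = 44.4.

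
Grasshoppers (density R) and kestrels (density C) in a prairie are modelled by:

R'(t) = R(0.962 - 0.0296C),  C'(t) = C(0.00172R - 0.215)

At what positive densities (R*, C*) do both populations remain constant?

Set dC/dt = 0 with C > 0: 0.00172R - 0.215 = 0, so R* = 0.215/0.00172 = 125.
Set dR/dt = 0 with R > 0: 0.962 - 0.0296C = 0, so C* = 0.962/0.0296 = 32.5.

R* ≈ 125, C* ≈ 32.5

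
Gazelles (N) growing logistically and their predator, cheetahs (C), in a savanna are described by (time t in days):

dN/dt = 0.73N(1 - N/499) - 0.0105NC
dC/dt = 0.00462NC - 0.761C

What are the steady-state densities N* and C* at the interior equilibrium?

N* ≈ 165, C* ≈ 46.6

From dC/dt = 0 with C > 0: 0.00462N* = 0.761, so N* = 165.
Substitute into dN/dt = 0: 0.73(1 - 165/499) = 0.0105C*.
The bracket is 0.67, giving C* = 0.489/0.0105 = 46.6.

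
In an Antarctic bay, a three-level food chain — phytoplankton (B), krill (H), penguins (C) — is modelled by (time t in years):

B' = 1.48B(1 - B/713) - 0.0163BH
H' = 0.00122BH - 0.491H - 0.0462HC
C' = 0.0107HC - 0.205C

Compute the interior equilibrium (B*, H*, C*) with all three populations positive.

B* ≈ 563, H* ≈ 19.2, C* ≈ 4.23

From dC/dt = 0: 0.0107H* = 0.205, so H* = 19.2.
From dB/dt = 0: 1.48(1 - B*/713) = 0.0163·19.2, giving B* = 713·(1 - 0.211) = 563.
From dH/dt = 0: 0.00122·563 - 0.491 = 0.0462C*, so C* = 0.195/0.0462 = 4.23.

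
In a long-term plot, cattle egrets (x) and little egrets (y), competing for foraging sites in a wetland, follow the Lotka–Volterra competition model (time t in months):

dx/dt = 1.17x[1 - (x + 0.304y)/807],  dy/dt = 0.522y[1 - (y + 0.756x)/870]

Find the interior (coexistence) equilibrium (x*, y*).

x* ≈ 704, y* ≈ 337

Setting both brackets to zero gives the nullclines x + 0.304y = 807 and 0.756x + y = 870.
Substituting y = 870 - 0.756x into the first: x(1 - 0.304·0.756) = 807 - 0.304·870.
So x* = 543/0.77 = 704, and then y* = 870 - 0.756·704 = 337.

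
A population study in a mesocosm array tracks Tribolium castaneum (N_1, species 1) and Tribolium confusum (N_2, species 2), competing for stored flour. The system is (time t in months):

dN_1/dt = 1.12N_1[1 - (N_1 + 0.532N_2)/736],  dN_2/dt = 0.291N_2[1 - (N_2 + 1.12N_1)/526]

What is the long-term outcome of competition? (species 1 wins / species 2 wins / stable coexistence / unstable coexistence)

Compare the nullcline intercepts: K1/α12 = 736/0.532 = 1380 > K2 = 526; K2/α21 = 526/1.12 = 470 < K1 = 736.
Since the inequalities point opposite ways, species 1 can invade but species 2 cannot.

species 1 excludes species 2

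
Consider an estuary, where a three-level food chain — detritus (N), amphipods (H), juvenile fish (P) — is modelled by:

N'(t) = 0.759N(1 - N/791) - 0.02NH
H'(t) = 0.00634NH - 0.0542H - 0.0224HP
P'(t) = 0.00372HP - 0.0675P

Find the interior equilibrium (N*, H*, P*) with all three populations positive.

N* ≈ 413, H* ≈ 18.1, P* ≈ 114

From dP/dt = 0: 0.00372H* = 0.0675, so H* = 18.1.
From dN/dt = 0: 0.759(1 - N*/791) = 0.02·18.1, giving N* = 791·(1 - 0.478) = 413.
From dH/dt = 0: 0.00634·413 - 0.0542 = 0.0224P*, so P* = 2.56/0.0224 = 114.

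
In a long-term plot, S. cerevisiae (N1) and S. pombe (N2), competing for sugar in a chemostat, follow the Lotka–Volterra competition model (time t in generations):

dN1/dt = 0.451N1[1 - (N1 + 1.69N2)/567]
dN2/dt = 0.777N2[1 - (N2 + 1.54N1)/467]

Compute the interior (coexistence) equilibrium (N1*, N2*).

Setting both brackets to zero gives the nullclines N1 + 1.69N2 = 567 and 1.54N1 + N2 = 467.
Substituting N2 = 467 - 1.54N1 into the first: N1(1 - 1.69·1.54) = 567 - 1.69·467.
So N1* = -222/-1.6 = 139, and then N2* = 467 - 1.54·139 = 253.

N1* ≈ 139, N2* ≈ 253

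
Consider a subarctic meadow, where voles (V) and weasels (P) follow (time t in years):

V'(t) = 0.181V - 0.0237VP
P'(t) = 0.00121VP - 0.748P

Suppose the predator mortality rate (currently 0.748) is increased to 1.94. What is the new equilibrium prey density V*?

V* ≈ 1600

At the interior fixed point, setting dP/dt = 0 with P > 0 fixes V* = (predator death rate)/(VP coefficient) — independent of the other coefficients.
With the change, V* = 1.94/0.00121 = 1600; it rises from 618.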